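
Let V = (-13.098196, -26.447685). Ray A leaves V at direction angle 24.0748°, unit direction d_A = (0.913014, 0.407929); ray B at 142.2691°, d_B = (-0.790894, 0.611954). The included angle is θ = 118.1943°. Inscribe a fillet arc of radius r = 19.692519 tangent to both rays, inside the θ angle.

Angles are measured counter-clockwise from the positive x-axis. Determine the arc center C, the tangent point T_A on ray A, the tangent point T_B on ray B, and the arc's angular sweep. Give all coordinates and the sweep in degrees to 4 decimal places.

center=(-10.3696,-3.6599) T_A=(-2.3364,-21.6394) T_B=(-22.4205,-19.2346) sweep=61.8057

bisector direction at 83.1720° = (0.118890,0.992907)
center distance |VC| = r/sin(θ/2) = 19.692519/sin(59.0971°) = 22.950601
C = V + |VC|·bis = (-10.3696,-3.6599)
T_A = V + ((C−V)·d_A)·d_A = V + 11.7871·d_A = (-2.3364,-21.6394)
T_B = V + ((C−V)·d_B)·d_B = V + 11.7871·d_B = (-22.4205,-19.2346)
sweep = 180° − θ = 61.8057°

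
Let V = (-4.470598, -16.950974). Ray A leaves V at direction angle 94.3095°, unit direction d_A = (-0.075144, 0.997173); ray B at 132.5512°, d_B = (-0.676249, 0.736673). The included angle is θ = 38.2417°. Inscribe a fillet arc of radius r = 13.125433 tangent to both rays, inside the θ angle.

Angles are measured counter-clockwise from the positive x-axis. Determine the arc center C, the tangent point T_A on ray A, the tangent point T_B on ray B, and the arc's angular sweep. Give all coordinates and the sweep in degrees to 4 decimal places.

center=(-20.4038,19.8151) T_A=(-7.3155,20.8014) T_B=(-30.0730,10.9391) sweep=141.7583

bisector direction at 113.4304° = (-0.397634,0.917544)
center distance |VC| = r/sin(θ/2) = 13.125433/sin(19.1209°) = 40.070103
C = V + |VC|·bis = (-20.4038,19.8151)
T_A = V + ((C−V)·d_A)·d_A = V + 37.8594·d_A = (-7.3155,20.8014)
T_B = V + ((C−V)·d_B)·d_B = V + 37.8594·d_B = (-30.0730,10.9391)
sweep = 180° − θ = 141.7583°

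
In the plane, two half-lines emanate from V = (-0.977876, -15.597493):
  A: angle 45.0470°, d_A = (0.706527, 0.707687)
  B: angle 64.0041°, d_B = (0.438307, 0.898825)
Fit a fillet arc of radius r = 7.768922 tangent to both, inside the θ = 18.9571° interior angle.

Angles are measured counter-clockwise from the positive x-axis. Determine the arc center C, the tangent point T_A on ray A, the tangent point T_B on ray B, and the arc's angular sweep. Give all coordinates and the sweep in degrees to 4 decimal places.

center=(26.4004,22.8217) T_A=(31.8984,17.3328) T_B=(19.4175,26.2269) sweep=161.0429

bisector direction at 54.5255° = (0.580340,0.814374)
center distance |VC| = r/sin(θ/2) = 7.768922/sin(9.4786°) = 47.176339
C = V + |VC|·bis = (26.4004,22.8217)
T_A = V + ((C−V)·d_A)·d_A = V + 46.5323·d_A = (31.8984,17.3328)
T_B = V + ((C−V)·d_B)·d_B = V + 46.5323·d_B = (19.4175,26.2269)
sweep = 180° − θ = 161.0429°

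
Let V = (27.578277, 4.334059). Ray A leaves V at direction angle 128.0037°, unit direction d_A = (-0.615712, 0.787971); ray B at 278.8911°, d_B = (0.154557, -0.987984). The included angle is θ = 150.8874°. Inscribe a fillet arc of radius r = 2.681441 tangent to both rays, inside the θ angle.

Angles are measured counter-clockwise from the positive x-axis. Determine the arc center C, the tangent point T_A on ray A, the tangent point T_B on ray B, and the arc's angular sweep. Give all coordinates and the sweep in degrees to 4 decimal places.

bisector direction at 203.4474° = (-0.917426,-0.397907)
center distance |VC| = r/sin(θ/2) = 2.681441/sin(75.4437°) = 2.770367
C = V + |VC|·bis = (25.0367,3.2317)
T_A = V + ((C−V)·d_A)·d_A = V + 0.6963·d_A = (27.1496,4.8827)
T_B = V + ((C−V)·d_B)·d_B = V + 0.6963·d_B = (27.6859,3.6461)
sweep = 180° − θ = 29.1126°

center=(25.0367,3.2317) T_A=(27.1496,4.8827) T_B=(27.6859,3.6461) sweep=29.1126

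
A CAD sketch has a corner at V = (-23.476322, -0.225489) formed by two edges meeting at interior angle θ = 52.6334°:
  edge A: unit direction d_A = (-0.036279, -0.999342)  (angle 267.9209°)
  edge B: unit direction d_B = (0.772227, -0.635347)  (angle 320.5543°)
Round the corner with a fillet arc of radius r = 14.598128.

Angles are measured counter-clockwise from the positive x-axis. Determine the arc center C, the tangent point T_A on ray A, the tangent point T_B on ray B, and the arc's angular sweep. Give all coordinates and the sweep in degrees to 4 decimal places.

center=(-9.9586,-30.2511) T_A=(-24.5471,-29.7215) T_B=(-0.6837,-18.9780) sweep=127.3666

bisector direction at 294.2376° = (0.410522,-0.911851)
center distance |VC| = r/sin(θ/2) = 14.598128/sin(26.3167°) = 32.928172
C = V + |VC|·bis = (-9.9586,-30.2511)
T_A = V + ((C−V)·d_A)·d_A = V + 29.5154·d_A = (-24.5471,-29.7215)
T_B = V + ((C−V)·d_B)·d_B = V + 29.5154·d_B = (-0.6837,-18.9780)
sweep = 180° − θ = 127.3666°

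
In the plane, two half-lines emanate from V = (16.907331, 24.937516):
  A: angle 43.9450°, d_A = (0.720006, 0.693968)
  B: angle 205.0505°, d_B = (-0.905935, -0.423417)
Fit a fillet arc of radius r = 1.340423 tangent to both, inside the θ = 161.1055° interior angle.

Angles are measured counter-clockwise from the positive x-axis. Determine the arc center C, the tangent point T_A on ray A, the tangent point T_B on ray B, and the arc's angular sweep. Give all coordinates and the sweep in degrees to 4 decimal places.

center=(16.1377,26.0574) T_A=(17.0679,25.0923) T_B=(16.7053,24.8431) sweep=18.8945

bisector direction at 124.4977° = (-0.566374,0.824148)
center distance |VC| = r/sin(θ/2) = 1.340423/sin(80.5528°) = 1.358853
C = V + |VC|·bis = (16.1377,26.0574)
T_A = V + ((C−V)·d_A)·d_A = V + 0.2230·d_A = (17.0679,25.0923)
T_B = V + ((C−V)·d_B)·d_B = V + 0.2230·d_B = (16.7053,24.8431)
sweep = 180° − θ = 18.8945°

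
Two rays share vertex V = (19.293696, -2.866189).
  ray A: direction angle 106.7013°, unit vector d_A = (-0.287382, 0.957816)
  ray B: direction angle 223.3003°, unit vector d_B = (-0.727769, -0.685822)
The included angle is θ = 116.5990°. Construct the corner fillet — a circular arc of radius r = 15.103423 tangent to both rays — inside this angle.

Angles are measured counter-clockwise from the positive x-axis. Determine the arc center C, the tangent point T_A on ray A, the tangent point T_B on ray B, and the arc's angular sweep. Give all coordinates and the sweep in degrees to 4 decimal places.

bisector direction at 165.0008° = (-0.965929,0.258806)
center distance |VC| = r/sin(θ/2) = 15.103423/sin(58.2995°) = 17.751889
C = V + |VC|·bis = (2.1466,1.7281)
T_A = V + ((C−V)·d_A)·d_A = V + 9.3282·d_A = (16.6129,6.0686)
T_B = V + ((C−V)·d_B)·d_B = V + 9.3282·d_B = (12.5049,-9.2637)
sweep = 180° − θ = 63.4010°

center=(2.1466,1.7281) T_A=(16.6129,6.0686) T_B=(12.5049,-9.2637) sweep=63.4010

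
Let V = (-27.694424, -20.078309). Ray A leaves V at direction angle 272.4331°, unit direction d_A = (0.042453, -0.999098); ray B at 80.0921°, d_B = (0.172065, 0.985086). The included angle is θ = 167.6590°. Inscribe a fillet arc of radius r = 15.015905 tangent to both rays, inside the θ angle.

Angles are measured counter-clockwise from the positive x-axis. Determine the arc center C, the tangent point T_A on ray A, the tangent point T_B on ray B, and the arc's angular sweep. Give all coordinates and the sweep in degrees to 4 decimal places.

center=(-12.6231,-21.0628) T_A=(-27.6255,-21.7003) T_B=(-27.4151,-18.4791) sweep=12.3410

bisector direction at 356.2626° = (0.997873,-0.065184)
center distance |VC| = r/sin(θ/2) = 15.015905/sin(83.8295°) = 15.103408
C = V + |VC|·bis = (-12.6231,-21.0628)
T_A = V + ((C−V)·d_A)·d_A = V + 1.6234·d_A = (-27.6255,-21.7003)
T_B = V + ((C−V)·d_B)·d_B = V + 1.6234·d_B = (-27.4151,-18.4791)
sweep = 180° − θ = 12.3410°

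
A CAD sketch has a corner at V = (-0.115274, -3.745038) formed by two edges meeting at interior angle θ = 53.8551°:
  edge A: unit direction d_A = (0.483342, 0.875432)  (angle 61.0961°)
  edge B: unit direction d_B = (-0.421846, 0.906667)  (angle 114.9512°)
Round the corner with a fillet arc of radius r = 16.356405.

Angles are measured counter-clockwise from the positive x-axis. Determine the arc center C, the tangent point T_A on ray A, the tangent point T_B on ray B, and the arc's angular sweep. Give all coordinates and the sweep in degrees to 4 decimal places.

bisector direction at 88.0237° = (0.034487,0.999405)
center distance |VC| = r/sin(θ/2) = 16.356405/sin(26.9276°) = 36.117740
C = V + |VC|·bis = (1.1303,32.3512)
T_A = V + ((C−V)·d_A)·d_A = V + 32.2019·d_A = (15.4492,24.4455)
T_B = V + ((C−V)·d_B)·d_B = V + 32.2019·d_B = (-13.6995,25.4513)
sweep = 180° − θ = 126.1449°

center=(1.1303,32.3512) T_A=(15.4492,24.4455) T_B=(-13.6995,25.4513) sweep=126.1449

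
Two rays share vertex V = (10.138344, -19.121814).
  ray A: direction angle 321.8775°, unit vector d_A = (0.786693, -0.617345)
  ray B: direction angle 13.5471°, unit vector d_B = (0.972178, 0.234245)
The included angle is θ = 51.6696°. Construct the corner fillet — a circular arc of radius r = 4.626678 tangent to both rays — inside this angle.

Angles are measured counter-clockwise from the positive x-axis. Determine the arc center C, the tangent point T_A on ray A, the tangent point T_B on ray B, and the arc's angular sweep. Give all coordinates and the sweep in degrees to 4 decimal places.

bisector direction at 347.7123° = (0.977091,-0.212821)
center distance |VC| = r/sin(θ/2) = 4.626678/sin(25.8348°) = 10.617056
C = V + |VC|·bis = (20.5122,-21.3813)
T_A = V + ((C−V)·d_A)·d_A = V + 9.5559·d_A = (17.6559,-25.0211)
T_B = V + ((C−V)·d_B)·d_B = V + 9.5559·d_B = (19.4284,-16.8834)
sweep = 180° − θ = 128.3304°

center=(20.5122,-21.3813) T_A=(17.6559,-25.0211) T_B=(19.4284,-16.8834) sweep=128.3304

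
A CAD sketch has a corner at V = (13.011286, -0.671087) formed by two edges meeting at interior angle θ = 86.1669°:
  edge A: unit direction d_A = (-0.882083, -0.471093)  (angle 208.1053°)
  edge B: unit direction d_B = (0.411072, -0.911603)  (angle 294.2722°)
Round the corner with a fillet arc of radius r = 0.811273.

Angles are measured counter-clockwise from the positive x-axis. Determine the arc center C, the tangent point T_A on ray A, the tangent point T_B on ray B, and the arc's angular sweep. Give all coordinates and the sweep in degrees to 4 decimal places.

center=(12.6283,-1.7953) T_A=(12.2461,-1.0797) T_B=(13.3679,-1.4619) sweep=93.8331

bisector direction at 251.1887° = (-0.322452,-0.946586)
center distance |VC| = r/sin(θ/2) = 0.811273/sin(43.0834°) = 1.187699
C = V + |VC|·bis = (12.6283,-1.7953)
T_A = V + ((C−V)·d_A)·d_A = V + 0.8674·d_A = (12.2461,-1.0797)
T_B = V + ((C−V)·d_B)·d_B = V + 0.8674·d_B = (13.3679,-1.4619)
sweep = 180° − θ = 93.8331°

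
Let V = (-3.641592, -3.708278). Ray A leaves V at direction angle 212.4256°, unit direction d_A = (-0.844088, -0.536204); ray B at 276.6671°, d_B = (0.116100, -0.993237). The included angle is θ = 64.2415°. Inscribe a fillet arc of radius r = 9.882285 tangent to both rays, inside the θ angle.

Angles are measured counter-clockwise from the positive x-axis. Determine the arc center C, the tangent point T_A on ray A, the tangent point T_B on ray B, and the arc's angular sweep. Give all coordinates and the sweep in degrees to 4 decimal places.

bisector direction at 244.5463° = (-0.429781,-0.902933)
center distance |VC| = r/sin(θ/2) = 9.882285/sin(32.1208°) = 18.586018
C = V + |VC|·bis = (-11.6295,-20.4902)
T_A = V + ((C−V)·d_A)·d_A = V + 15.7410·d_A = (-16.9284,-12.1487)
T_B = V + ((C−V)·d_B)·d_B = V + 15.7410·d_B = (-1.8140,-19.3429)
sweep = 180° − θ = 115.7585°

center=(-11.6295,-20.4902) T_A=(-16.9284,-12.1487) T_B=(-1.8140,-19.3429) sweep=115.7585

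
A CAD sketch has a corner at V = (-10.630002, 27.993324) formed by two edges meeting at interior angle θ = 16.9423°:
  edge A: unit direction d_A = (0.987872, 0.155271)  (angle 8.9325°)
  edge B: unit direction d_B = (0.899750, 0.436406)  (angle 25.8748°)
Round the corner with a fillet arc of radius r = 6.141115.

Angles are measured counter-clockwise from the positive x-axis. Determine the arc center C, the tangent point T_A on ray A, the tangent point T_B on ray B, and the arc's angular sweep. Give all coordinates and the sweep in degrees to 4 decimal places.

bisector direction at 17.4036° = (0.954221,0.299102)
center distance |VC| = r/sin(θ/2) = 6.141115/sin(8.4711°) = 41.687983
C = V + |VC|·bis = (29.1496,40.4623)
T_A = V + ((C−V)·d_A)·d_A = V + 41.2332·d_A = (30.1031,34.3956)
T_B = V + ((C−V)·d_B)·d_B = V + 41.2332·d_B = (26.4695,45.9877)
sweep = 180° − θ = 163.0577°

center=(29.1496,40.4623) T_A=(30.1031,34.3956) T_B=(26.4695,45.9877) sweep=163.0577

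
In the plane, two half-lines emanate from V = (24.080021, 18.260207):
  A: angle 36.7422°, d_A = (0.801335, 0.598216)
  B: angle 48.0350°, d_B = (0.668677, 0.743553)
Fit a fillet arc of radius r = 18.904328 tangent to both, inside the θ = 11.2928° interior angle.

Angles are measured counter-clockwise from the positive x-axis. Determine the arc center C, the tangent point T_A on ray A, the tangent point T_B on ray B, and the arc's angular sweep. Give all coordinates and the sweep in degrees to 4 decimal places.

bisector direction at 42.3886° = (0.738589,0.674155)
center distance |VC| = r/sin(θ/2) = 18.904328/sin(5.6464°) = 192.138955
C = V + |VC|·bis = (165.9918,147.7917)
T_A = V + ((C−V)·d_A)·d_A = V + 191.2067·d_A = (177.3007,132.6430)
T_B = V + ((C−V)·d_B)·d_B = V + 191.2067·d_B = (151.9355,160.4326)
sweep = 180° − θ = 168.7072°

center=(165.9918,147.7917) T_A=(177.3007,132.6430) T_B=(151.9355,160.4326) sweep=168.7072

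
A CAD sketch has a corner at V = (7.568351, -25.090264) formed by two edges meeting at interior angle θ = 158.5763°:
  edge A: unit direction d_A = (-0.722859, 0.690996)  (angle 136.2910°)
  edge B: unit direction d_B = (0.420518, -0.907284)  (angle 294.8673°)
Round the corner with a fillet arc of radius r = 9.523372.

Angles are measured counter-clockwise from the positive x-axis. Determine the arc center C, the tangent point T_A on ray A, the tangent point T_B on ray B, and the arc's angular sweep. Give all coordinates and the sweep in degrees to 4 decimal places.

center=(-0.3145,-30.7295) T_A=(6.2661,-23.8454) T_B=(8.3259,-26.7247) sweep=21.4237

bisector direction at 215.5792° = (-0.813313,-0.581827)
center distance |VC| = r/sin(θ/2) = 9.523372/sin(79.2882°) = 9.692266
C = V + |VC|·bis = (-0.3145,-30.7295)
T_A = V + ((C−V)·d_A)·d_A = V + 1.8015·d_A = (6.2661,-23.8454)
T_B = V + ((C−V)·d_B)·d_B = V + 1.8015·d_B = (8.3259,-26.7247)
sweep = 180° − θ = 21.4237°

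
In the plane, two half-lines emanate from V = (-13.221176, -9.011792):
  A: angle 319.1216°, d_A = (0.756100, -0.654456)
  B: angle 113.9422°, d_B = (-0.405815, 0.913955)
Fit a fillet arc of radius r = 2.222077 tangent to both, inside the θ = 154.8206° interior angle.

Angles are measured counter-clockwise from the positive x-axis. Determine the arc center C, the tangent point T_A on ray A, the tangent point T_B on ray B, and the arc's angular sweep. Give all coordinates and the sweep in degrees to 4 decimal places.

center=(-11.3917,-7.6565) T_A=(-12.8459,-9.3366) T_B=(-13.4226,-8.5582) sweep=25.1794

bisector direction at 36.5319° = (0.803526,0.595270)
center distance |VC| = r/sin(θ/2) = 2.222077/sin(77.4103°) = 2.276821
C = V + |VC|·bis = (-11.3917,-7.6565)
T_A = V + ((C−V)·d_A)·d_A = V + 0.4963·d_A = (-12.8459,-9.3366)
T_B = V + ((C−V)·d_B)·d_B = V + 0.4963·d_B = (-13.4226,-8.5582)
sweep = 180° − θ = 25.1794°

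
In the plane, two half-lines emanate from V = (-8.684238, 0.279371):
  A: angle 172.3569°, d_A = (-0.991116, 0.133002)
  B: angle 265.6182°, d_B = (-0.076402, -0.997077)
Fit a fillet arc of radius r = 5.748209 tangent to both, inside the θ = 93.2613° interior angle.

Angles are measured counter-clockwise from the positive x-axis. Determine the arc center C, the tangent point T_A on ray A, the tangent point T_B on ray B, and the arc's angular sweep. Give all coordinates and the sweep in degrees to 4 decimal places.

center=(-14.8305,-4.6956) T_A=(-14.0660,1.0016) T_B=(-9.0991,-5.1347) sweep=86.7387

bisector direction at 218.9875° = (-0.777283,-0.629152)
center distance |VC| = r/sin(θ/2) = 5.748209/sin(46.6307°) = 7.907382
C = V + |VC|·bis = (-14.8305,-4.6956)
T_A = V + ((C−V)·d_A)·d_A = V + 5.4300·d_A = (-14.0660,1.0016)
T_B = V + ((C−V)·d_B)·d_B = V + 5.4300·d_B = (-9.0991,-5.1347)
sweep = 180° − θ = 86.7387°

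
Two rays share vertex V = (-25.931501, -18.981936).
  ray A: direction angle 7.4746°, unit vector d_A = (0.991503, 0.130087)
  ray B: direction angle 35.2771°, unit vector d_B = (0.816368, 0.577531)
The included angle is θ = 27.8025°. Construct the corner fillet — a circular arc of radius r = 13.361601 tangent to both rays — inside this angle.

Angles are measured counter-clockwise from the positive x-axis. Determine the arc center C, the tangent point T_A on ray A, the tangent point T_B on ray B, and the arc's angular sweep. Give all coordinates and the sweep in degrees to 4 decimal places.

bisector direction at 21.3758° = (0.931210,0.364484)
center distance |VC| = r/sin(θ/2) = 13.361601/sin(13.9012°) = 55.615585
C = V + |VC|·bis = (25.8583,1.2891)
T_A = V + ((C−V)·d_A)·d_A = V + 53.9867·d_A = (27.5964,-11.9590)
T_B = V + ((C−V)·d_B)·d_B = V + 53.9867·d_B = (18.1415,12.1971)
sweep = 180° − θ = 152.1975°

center=(25.8583,1.2891) T_A=(27.5964,-11.9590) T_B=(18.1415,12.1971) sweep=152.1975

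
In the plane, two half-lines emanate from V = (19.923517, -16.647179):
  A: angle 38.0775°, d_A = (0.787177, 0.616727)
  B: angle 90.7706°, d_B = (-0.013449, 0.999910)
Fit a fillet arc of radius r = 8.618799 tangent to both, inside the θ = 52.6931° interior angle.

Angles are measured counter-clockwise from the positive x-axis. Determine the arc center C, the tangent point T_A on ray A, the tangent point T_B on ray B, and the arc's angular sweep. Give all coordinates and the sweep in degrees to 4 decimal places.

center=(28.3075,0.8704) T_A=(33.6229,-5.9142) T_B=(19.6895,0.7545) sweep=127.3069

bisector direction at 64.4241° = (0.431707,0.902014)
center distance |VC| = r/sin(θ/2) = 8.618799/sin(26.3466°) = 19.420484
C = V + |VC|·bis = (28.3075,0.8704)
T_A = V + ((C−V)·d_A)·d_A = V + 17.4032·d_A = (33.6229,-5.9142)
T_B = V + ((C−V)·d_B)·d_B = V + 17.4032·d_B = (19.6895,0.7545)
sweep = 180° − θ = 127.3069°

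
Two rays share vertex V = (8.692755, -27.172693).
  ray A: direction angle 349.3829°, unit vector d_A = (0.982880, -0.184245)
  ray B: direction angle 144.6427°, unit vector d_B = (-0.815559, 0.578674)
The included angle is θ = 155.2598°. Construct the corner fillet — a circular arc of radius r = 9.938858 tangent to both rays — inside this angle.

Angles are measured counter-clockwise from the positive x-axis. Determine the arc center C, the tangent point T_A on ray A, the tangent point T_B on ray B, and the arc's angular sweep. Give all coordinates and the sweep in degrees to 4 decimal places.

bisector direction at 67.0128° = (0.390525,0.920592)
center distance |VC| = r/sin(θ/2) = 9.938858/sin(77.6299°) = 10.175081
C = V + |VC|·bis = (12.6664,-17.8056)
T_A = V + ((C−V)·d_A)·d_A = V + 2.1798·d_A = (10.8352,-27.5743)
T_B = V + ((C−V)·d_B)·d_B = V + 2.1798·d_B = (6.9150,-25.9113)
sweep = 180° − θ = 24.7402°

center=(12.6664,-17.8056) T_A=(10.8352,-27.5743) T_B=(6.9150,-25.9113) sweep=24.7402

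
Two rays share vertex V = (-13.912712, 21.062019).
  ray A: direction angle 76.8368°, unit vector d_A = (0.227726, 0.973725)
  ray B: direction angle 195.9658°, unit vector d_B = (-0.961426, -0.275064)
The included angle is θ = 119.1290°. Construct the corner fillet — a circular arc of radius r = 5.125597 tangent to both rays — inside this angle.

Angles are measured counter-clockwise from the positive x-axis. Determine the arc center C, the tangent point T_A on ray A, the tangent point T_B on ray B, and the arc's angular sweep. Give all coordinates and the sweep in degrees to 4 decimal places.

center=(-18.2179,25.1616) T_A=(-13.2269,23.9943) T_B=(-16.8080,20.2337) sweep=60.8710

bisector direction at 136.4013° = (-0.724188,0.689603)
center distance |VC| = r/sin(θ/2) = 5.125597/sin(59.5645°) = 5.944789
C = V + |VC|·bis = (-18.2179,25.1616)
T_A = V + ((C−V)·d_A)·d_A = V + 3.0114·d_A = (-13.2269,23.9943)
T_B = V + ((C−V)·d_B)·d_B = V + 3.0114·d_B = (-16.8080,20.2337)
sweep = 180° − θ = 60.8710°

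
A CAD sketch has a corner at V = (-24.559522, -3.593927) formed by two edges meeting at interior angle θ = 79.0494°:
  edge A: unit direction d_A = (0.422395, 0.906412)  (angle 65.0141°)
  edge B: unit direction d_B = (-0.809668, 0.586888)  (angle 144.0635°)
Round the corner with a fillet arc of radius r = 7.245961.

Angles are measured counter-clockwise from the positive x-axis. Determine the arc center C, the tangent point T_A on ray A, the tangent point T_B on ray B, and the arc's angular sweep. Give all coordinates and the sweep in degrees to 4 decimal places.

bisector direction at 104.5388° = (-0.251036,0.967978)
center distance |VC| = r/sin(θ/2) = 7.245961/sin(39.5247°) = 11.385666
C = V + |VC|·bis = (-27.4177,7.4271)
T_A = V + ((C−V)·d_A)·d_A = V + 8.7823·d_A = (-20.8499,4.3665)
T_B = V + ((C−V)·d_B)·d_B = V + 8.7823·d_B = (-31.6703,1.5603)
sweep = 180° − θ = 100.9506°

center=(-27.4177,7.4271) T_A=(-20.8499,4.3665) T_B=(-31.6703,1.5603) sweep=100.9506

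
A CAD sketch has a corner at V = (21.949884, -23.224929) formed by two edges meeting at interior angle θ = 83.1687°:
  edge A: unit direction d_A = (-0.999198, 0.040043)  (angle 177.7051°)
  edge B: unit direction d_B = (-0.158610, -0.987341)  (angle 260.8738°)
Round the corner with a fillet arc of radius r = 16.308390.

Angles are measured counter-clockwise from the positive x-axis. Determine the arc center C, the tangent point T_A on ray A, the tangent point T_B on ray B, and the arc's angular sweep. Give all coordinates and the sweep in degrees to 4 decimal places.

bisector direction at 219.2895° = (-0.773957,-0.633238)
center distance |VC| = r/sin(θ/2) = 16.308390/sin(41.5844°) = 24.571118
C = V + |VC|·bis = (2.9329,-38.7843)
T_A = V + ((C−V)·d_A)·d_A = V + 18.3787·d_A = (3.5859,-22.4890)
T_B = V + ((C−V)·d_B)·d_B = V + 18.3787·d_B = (19.0348,-41.3710)
sweep = 180° − θ = 96.8313°

center=(2.9329,-38.7843) T_A=(3.5859,-22.4890) T_B=(19.0348,-41.3710) sweep=96.8313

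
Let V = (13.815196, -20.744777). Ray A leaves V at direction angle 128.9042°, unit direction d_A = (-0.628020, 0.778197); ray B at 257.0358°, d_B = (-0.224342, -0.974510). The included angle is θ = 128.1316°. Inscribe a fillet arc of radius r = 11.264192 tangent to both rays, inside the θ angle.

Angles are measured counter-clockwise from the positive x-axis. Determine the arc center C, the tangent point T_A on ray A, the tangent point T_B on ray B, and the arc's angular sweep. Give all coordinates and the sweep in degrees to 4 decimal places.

bisector direction at 192.9700° = (-0.974488,-0.224441)
center distance |VC| = r/sin(θ/2) = 11.264192/sin(64.0658°) = 12.525554
C = V + |VC|·bis = (1.6092,-23.5560)
T_A = V + ((C−V)·d_A)·d_A = V + 5.4779·d_A = (10.3750,-16.4819)
T_B = V + ((C−V)·d_B)·d_B = V + 5.4779·d_B = (12.5863,-26.0831)
sweep = 180° − θ = 51.8684°

center=(1.6092,-23.5560) T_A=(10.3750,-16.4819) T_B=(12.5863,-26.0831) sweep=51.8684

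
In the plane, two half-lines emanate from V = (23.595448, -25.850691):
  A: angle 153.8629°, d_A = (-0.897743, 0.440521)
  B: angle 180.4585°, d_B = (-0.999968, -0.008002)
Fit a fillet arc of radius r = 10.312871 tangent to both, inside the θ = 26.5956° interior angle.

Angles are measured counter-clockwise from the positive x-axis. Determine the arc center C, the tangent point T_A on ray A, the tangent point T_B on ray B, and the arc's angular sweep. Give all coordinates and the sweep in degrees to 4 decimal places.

bisector direction at 167.1607° = (-0.974997,0.222217)
center distance |VC| = r/sin(θ/2) = 10.312871/sin(13.2978°) = 44.836158
C = V + |VC|·bis = (-20.1197,-15.8873)
T_A = V + ((C−V)·d_A)·d_A = V + 43.6340·d_A = (-15.5766,-6.6290)
T_B = V + ((C−V)·d_B)·d_B = V + 43.6340·d_B = (-20.0372,-26.1999)
sweep = 180° − θ = 153.4044°

center=(-20.1197,-15.8873) T_A=(-15.5766,-6.6290) T_B=(-20.0372,-26.1999) sweep=153.4044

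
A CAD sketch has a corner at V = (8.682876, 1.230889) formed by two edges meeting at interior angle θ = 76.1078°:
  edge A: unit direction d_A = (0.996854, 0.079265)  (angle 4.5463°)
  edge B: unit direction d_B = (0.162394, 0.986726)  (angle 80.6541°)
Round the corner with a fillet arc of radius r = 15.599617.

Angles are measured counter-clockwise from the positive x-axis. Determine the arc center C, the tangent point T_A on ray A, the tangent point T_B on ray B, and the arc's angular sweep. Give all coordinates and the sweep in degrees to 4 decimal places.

center=(27.3116,18.3610) T_A=(28.5481,2.8105) T_B=(11.9191,20.8943) sweep=103.8922

bisector direction at 42.6002° = (0.736095,0.676879)
center distance |VC| = r/sin(θ/2) = 15.599617/sin(38.0539°) = 25.307517
C = V + |VC|·bis = (27.3116,18.3610)
T_A = V + ((C−V)·d_A)·d_A = V + 19.9279·d_A = (28.5481,2.8105)
T_B = V + ((C−V)·d_B)·d_B = V + 19.9279·d_B = (11.9191,20.8943)
sweep = 180° − θ = 103.8922°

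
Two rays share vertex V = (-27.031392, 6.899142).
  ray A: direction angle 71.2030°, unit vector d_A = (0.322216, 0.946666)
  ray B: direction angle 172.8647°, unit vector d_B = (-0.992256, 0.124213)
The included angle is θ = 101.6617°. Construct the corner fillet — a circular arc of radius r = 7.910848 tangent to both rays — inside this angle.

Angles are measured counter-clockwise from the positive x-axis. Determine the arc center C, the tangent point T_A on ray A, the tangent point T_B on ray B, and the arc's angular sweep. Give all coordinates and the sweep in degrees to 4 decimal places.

bisector direction at 122.0339° = (-0.530420,0.847735)
center distance |VC| = r/sin(θ/2) = 7.910848/sin(50.8308°) = 10.203798
C = V + |VC|·bis = (-32.4437,15.5493)
T_A = V + ((C−V)·d_A)·d_A = V + 6.4448·d_A = (-24.9548,13.0003)
T_B = V + ((C−V)·d_B)·d_B = V + 6.4448·d_B = (-33.4263,7.6997)
sweep = 180° − θ = 78.3383°

center=(-32.4437,15.5493) T_A=(-24.9548,13.0003) T_B=(-33.4263,7.6997) sweep=78.3383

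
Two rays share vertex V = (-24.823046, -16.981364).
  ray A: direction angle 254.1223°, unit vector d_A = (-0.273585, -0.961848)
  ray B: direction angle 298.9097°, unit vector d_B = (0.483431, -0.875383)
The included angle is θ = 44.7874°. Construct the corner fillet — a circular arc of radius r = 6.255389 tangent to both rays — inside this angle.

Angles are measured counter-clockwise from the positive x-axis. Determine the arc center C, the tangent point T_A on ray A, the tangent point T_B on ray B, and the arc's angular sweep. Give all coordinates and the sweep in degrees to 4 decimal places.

bisector direction at 276.5160° = (0.113481,-0.993540)
center distance |VC| = r/sin(θ/2) = 6.255389/sin(22.3937°) = 16.419692
C = V + |VC|·bis = (-22.9597,-33.2950)
T_A = V + ((C−V)·d_A)·d_A = V + 15.1814·d_A = (-28.9765,-31.5836)
T_B = V + ((C−V)·d_B)·d_B = V + 15.1814·d_B = (-17.4839,-30.2709)
sweep = 180° − θ = 135.2126°

center=(-22.9597,-33.2950) T_A=(-28.9765,-31.5836) T_B=(-17.4839,-30.2709) sweep=135.2126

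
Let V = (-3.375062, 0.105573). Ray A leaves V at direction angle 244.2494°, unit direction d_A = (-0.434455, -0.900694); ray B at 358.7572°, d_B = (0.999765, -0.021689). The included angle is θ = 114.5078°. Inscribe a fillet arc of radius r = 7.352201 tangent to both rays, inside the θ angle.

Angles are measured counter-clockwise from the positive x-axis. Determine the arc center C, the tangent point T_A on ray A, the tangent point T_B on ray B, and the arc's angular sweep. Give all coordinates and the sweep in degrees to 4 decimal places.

bisector direction at 301.5033° = (0.522548,-0.852610)
center distance |VC| = r/sin(θ/2) = 7.352201/sin(57.2539°) = 8.741425
C = V + |VC|·bis = (1.1927,-7.3475)
T_A = V + ((C−V)·d_A)·d_A = V + 4.7284·d_A = (-5.4293,-4.1533)
T_B = V + ((C−V)·d_B)·d_B = V + 4.7284·d_B = (1.3522,0.0030)
sweep = 180° − θ = 65.4922°

center=(1.1927,-7.3475) T_A=(-5.4293,-4.1533) T_B=(1.3522,0.0030) sweep=65.4922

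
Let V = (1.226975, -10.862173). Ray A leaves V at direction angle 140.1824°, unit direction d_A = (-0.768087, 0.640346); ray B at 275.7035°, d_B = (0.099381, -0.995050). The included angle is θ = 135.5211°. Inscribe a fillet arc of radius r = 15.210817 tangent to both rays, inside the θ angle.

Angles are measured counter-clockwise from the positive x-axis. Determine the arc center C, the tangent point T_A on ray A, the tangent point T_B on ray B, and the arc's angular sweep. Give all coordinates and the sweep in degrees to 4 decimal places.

center=(-13.2904,-18.5627) T_A=(-3.5502,-6.8795) T_B=(1.8451,-17.0510) sweep=44.4789

bisector direction at 207.9429° = (-0.883415,-0.468592)
center distance |VC| = r/sin(θ/2) = 15.210817/sin(67.7605°) = 16.433286
C = V + |VC|·bis = (-13.2904,-18.5627)
T_A = V + ((C−V)·d_A)·d_A = V + 6.2196·d_A = (-3.5502,-6.8795)
T_B = V + ((C−V)·d_B)·d_B = V + 6.2196·d_B = (1.8451,-17.0510)
sweep = 180° − θ = 44.4789°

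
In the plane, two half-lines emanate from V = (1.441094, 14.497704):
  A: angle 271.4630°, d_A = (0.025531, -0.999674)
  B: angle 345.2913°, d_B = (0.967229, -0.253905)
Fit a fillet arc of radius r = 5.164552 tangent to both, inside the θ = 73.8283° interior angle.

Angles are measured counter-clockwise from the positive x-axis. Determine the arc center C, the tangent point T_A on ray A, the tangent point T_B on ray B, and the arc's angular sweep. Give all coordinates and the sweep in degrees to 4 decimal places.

center=(6.7795,7.7568) T_A=(1.6166,7.6249) T_B=(8.0908,12.7521) sweep=106.1717

bisector direction at 308.3772° = (0.620835,-0.783941)
center distance |VC| = r/sin(θ/2) = 5.164552/sin(36.9141°) = 8.598734
C = V + |VC|·bis = (6.7795,7.7568)
T_A = V + ((C−V)·d_A)·d_A = V + 6.8750·d_A = (1.6166,7.6249)
T_B = V + ((C−V)·d_B)·d_B = V + 6.8750·d_B = (8.0908,12.7521)
sweep = 180° − θ = 106.1717°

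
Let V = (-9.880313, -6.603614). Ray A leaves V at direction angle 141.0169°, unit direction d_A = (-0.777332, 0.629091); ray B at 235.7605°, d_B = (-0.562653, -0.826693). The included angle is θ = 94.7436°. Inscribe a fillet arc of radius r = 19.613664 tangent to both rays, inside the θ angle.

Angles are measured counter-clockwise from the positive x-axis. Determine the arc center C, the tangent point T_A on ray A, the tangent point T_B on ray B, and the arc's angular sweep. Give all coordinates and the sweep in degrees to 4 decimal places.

center=(-36.2527,-10.4926) T_A=(-23.9139,4.7537) T_B=(-20.0382,-21.5283) sweep=85.2564

bisector direction at 188.3887° = (-0.989301,-0.145888)
center distance |VC| = r/sin(θ/2) = 19.613664/sin(47.3718°) = 26.657553
C = V + |VC|·bis = (-36.2527,-10.4926)
T_A = V + ((C−V)·d_A)·d_A = V + 18.0535·d_A = (-23.9139,4.7537)
T_B = V + ((C−V)·d_B)·d_B = V + 18.0535·d_B = (-20.0382,-21.5283)
sweep = 180° − θ = 85.2564°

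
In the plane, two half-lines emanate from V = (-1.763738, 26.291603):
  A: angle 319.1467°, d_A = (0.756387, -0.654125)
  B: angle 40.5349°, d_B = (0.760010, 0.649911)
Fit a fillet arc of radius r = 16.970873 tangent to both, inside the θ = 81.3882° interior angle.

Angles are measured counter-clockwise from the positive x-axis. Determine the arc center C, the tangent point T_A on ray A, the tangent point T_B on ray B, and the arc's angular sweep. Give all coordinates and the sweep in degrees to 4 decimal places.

center=(24.2643,26.2193) T_A=(13.1632,13.3827) T_B=(13.2347,39.1173) sweep=98.6118

bisector direction at 359.8408° = (0.999996,-0.002779)
center distance |VC| = r/sin(θ/2) = 16.970873/sin(40.6941°) = 26.028135
C = V + |VC|·bis = (24.2643,26.2193)
T_A = V + ((C−V)·d_A)·d_A = V + 19.7346·d_A = (13.1632,13.3827)
T_B = V + ((C−V)·d_B)·d_B = V + 19.7346·d_B = (13.2347,39.1173)
sweep = 180° − θ = 98.6118°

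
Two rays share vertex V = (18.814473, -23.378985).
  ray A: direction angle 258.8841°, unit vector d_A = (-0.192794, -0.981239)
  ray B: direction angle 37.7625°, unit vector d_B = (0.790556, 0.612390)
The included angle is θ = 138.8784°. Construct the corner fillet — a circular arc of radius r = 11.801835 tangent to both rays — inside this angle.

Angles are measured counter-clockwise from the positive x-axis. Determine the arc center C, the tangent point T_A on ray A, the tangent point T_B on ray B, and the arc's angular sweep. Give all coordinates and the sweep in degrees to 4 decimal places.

center=(29.5414,-29.9981) T_A=(17.9610,-27.7227) T_B=(22.3141,-20.6681) sweep=41.1216

bisector direction at 328.3233° = (0.851025,-0.525126)
center distance |VC| = r/sin(θ/2) = 11.801835/sin(69.4392°) = 12.604758
C = V + |VC|·bis = (29.5414,-29.9981)
T_A = V + ((C−V)·d_A)·d_A = V + 4.4268·d_A = (17.9610,-27.7227)
T_B = V + ((C−V)·d_B)·d_B = V + 4.4268·d_B = (22.3141,-20.6681)
sweep = 180° − θ = 41.1216°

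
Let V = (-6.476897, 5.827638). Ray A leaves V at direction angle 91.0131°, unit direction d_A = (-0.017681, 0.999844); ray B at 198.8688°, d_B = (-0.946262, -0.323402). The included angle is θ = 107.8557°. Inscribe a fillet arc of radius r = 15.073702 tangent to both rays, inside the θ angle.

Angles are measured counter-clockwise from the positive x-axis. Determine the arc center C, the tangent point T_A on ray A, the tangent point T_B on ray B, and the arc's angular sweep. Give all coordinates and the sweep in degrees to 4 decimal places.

bisector direction at 144.9409° = (-0.818560,0.574420)
center distance |VC| = r/sin(θ/2) = 15.073702/sin(53.9278°) = 18.649197
C = V + |VC|·bis = (-21.7424,16.5401)
T_A = V + ((C−V)·d_A)·d_A = V + 10.9807·d_A = (-6.6710,16.8066)
T_B = V + ((C−V)·d_B)·d_B = V + 10.9807·d_B = (-16.8675,2.2765)
sweep = 180° − θ = 72.1443°

center=(-21.7424,16.5401) T_A=(-6.6710,16.8066) T_B=(-16.8675,2.2765) sweep=72.1443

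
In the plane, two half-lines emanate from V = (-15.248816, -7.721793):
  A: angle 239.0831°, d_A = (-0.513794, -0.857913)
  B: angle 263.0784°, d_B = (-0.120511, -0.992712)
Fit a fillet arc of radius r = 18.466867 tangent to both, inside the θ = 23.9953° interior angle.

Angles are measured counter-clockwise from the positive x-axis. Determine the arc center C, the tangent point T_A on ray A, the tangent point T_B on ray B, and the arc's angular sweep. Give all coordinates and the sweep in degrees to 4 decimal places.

center=(-44.0532,-91.7603) T_A=(-59.8962,-82.2722) T_B=(-25.7209,-93.9858) sweep=156.0047

bisector direction at 251.0807° = (-0.324235,-0.945976)
center distance |VC| = r/sin(θ/2) = 18.466867/sin(11.9977°) = 88.837867
C = V + |VC|·bis = (-44.0532,-91.7603)
T_A = V + ((C−V)·d_A)·d_A = V + 86.8973·d_A = (-59.8962,-82.2722)
T_B = V + ((C−V)·d_B)·d_B = V + 86.8973·d_B = (-25.7209,-93.9858)
sweep = 180° − θ = 156.0047°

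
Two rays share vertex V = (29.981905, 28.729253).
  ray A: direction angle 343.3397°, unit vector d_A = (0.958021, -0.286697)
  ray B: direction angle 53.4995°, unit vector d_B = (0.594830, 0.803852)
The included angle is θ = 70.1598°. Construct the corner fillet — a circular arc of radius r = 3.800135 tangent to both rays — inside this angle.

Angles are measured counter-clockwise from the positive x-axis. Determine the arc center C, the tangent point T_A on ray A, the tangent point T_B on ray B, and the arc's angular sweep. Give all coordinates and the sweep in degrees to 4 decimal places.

center=(36.2553,30.8185) T_A=(35.1658,27.1779) T_B=(33.2006,33.0790) sweep=109.8402

bisector direction at 18.4196° = (0.948768,0.315974)
center distance |VC| = r/sin(θ/2) = 3.800135/sin(35.0799°) = 6.612171
C = V + |VC|·bis = (36.2553,30.8185)
T_A = V + ((C−V)·d_A)·d_A = V + 5.4111·d_A = (35.1658,27.1779)
T_B = V + ((C−V)·d_B)·d_B = V + 5.4111·d_B = (33.2006,33.0790)
sweep = 180° − θ = 109.8402°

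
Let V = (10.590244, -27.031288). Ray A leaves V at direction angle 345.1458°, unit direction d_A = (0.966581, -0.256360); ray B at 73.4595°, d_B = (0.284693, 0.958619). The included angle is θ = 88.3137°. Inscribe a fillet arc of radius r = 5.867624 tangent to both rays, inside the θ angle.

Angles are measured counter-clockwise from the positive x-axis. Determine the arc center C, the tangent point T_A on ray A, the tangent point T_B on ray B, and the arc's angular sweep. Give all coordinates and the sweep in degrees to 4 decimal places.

bisector direction at 29.3027° = (0.872047,0.489423)
center distance |VC| = r/sin(θ/2) = 5.867624/sin(44.1568°) = 8.422931
C = V + |VC|·bis = (17.9354,-22.9089)
T_A = V + ((C−V)·d_A)·d_A = V + 6.0429·d_A = (16.4312,-28.5804)
T_B = V + ((C−V)·d_B)·d_B = V + 6.0429·d_B = (12.3106,-21.2384)
sweep = 180° − θ = 91.6863°

center=(17.9354,-22.9089) T_A=(16.4312,-28.5804) T_B=(12.3106,-21.2384) sweep=91.6863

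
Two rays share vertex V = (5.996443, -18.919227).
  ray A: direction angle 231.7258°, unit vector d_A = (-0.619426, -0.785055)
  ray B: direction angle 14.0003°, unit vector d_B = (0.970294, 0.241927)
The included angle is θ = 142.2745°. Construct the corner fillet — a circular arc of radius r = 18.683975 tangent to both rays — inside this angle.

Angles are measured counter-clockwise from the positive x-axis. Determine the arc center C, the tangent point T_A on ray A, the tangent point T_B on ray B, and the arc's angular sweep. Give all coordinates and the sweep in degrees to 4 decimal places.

bisector direction at 302.8630° = (0.542633,-0.839970)
center distance |VC| = r/sin(θ/2) = 18.683975/sin(71.1372°) = 19.744329
C = V + |VC|·bis = (16.7104,-35.5039)
T_A = V + ((C−V)·d_A)·d_A = V + 6.3834·d_A = (2.0424,-23.9305)
T_B = V + ((C−V)·d_B)·d_B = V + 6.3834·d_B = (12.1902,-17.3749)
sweep = 180° − θ = 37.7255°

center=(16.7104,-35.5039) T_A=(2.0424,-23.9305) T_B=(12.1902,-17.3749) sweep=37.7255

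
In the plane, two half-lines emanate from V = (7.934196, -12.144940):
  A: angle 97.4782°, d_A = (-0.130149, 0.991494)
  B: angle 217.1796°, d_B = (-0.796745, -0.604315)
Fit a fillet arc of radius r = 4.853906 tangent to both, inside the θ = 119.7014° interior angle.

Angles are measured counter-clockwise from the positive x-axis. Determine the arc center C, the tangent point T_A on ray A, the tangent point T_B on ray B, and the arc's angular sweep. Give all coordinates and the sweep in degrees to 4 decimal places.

bisector direction at 157.3289° = (-0.922733,0.385441)
center distance |VC| = r/sin(θ/2) = 4.853906/sin(59.8507°) = 5.613272
C = V + |VC|·bis = (2.7546,-9.9814)
T_A = V + ((C−V)·d_A)·d_A = V + 2.8193·d_A = (7.5673,-9.3496)
T_B = V + ((C−V)·d_B)·d_B = V + 2.8193·d_B = (5.6879,-13.8487)
sweep = 180° − θ = 60.2986°

center=(2.7546,-9.9814) T_A=(7.5673,-9.3496) T_B=(5.6879,-13.8487) sweep=60.2986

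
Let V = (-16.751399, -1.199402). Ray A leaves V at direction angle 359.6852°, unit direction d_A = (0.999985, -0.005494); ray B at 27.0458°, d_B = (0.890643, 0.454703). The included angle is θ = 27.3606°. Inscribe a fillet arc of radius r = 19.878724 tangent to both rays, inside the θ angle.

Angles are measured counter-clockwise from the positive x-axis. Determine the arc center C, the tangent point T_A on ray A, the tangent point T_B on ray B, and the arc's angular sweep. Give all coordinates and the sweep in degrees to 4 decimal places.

bisector direction at 13.3655° = (0.972915,0.231162)
center distance |VC| = r/sin(θ/2) = 19.878724/sin(13.6803°) = 84.052350
C = V + |VC|·bis = (65.0244,18.2303)
T_A = V + ((C−V)·d_A)·d_A = V + 81.6678·d_A = (64.9152,-1.6481)
T_B = V + ((C−V)·d_B)·d_B = V + 81.6678·d_B = (55.9855,35.9352)
sweep = 180° − θ = 152.6394°

center=(65.0244,18.2303) T_A=(64.9152,-1.6481) T_B=(55.9855,35.9352) sweep=152.6394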